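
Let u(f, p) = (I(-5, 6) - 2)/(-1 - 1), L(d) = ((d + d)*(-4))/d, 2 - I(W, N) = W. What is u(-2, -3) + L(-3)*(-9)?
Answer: 139/2 ≈ 69.500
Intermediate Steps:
I(W, N) = 2 - W
L(d) = -8 (L(d) = ((2*d)*(-4))/d = (-8*d)/d = -8)
u(f, p) = -5/2 (u(f, p) = ((2 - 1*(-5)) - 2)/(-1 - 1) = ((2 + 5) - 2)/(-2) = (7 - 2)*(-1/2) = 5*(-1/2) = -5/2)
u(-2, -3) + L(-3)*(-9) = -5/2 - 8*(-9) = -5/2 + 72 = 139/2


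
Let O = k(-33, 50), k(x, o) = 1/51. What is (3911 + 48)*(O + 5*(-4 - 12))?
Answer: -16148761/51 ≈ -3.1664e+5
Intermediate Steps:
k(x, o) = 1/51
O = 1/51 ≈ 0.019608
(3911 + 48)*(O + 5*(-4 - 12)) = (3911 + 48)*(1/51 + 5*(-4 - 12)) = 3959*(1/51 + 5*(-16)) = 3959*(1/51 - 80) = 3959*(-4079/51) = -16148761/51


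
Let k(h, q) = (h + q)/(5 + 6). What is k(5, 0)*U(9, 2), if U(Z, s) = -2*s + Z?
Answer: 25/11 ≈ 2.2727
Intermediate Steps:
U(Z, s) = Z - 2*s
k(h, q) = h/11 + q/11 (k(h, q) = (h + q)/11 = (h + q)*(1/11) = h/11 + q/11)
k(5, 0)*U(9, 2) = ((1/11)*5 + (1/11)*0)*(9 - 2*2) = (5/11 + 0)*(9 - 4) = (5/11)*5 = 25/11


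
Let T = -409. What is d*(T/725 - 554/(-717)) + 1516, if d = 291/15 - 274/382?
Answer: 754526257774/496432875 ≈ 1519.9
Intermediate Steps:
d = 17842/955 (d = 291*(1/15) - 274*1/382 = 97/5 - 137/191 = 17842/955 ≈ 18.683)
d*(T/725 - 554/(-717)) + 1516 = 17842*(-409/725 - 554/(-717))/955 + 1516 = 17842*(-409*1/725 - 554*(-1/717))/955 + 1516 = 17842*(-409/725 + 554/717)/955 + 1516 = (17842/955)*(108397/519825) + 1516 = 1934019274/496432875 + 1516 = 754526257774/496432875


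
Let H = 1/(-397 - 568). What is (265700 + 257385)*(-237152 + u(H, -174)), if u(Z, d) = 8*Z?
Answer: -23941777043496/193 ≈ -1.2405e+11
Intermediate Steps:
H = -1/965 (H = 1/(-965) = -1/965 ≈ -0.0010363)
(265700 + 257385)*(-237152 + u(H, -174)) = (265700 + 257385)*(-237152 + 8*(-1/965)) = 523085*(-237152 - 8/965) = 523085*(-228851688/965) = -23941777043496/193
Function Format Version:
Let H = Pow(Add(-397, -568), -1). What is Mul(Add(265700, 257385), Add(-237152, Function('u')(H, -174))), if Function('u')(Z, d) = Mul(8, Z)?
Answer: Rational(-23941777043496, 193) ≈ -1.2405e+11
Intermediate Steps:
H = Rational(-1, 965) (H = Pow(-965, -1) = Rational(-1, 965) ≈ -0.0010363)
Mul(Add(265700, 257385), Add(-237152, Function('u')(H, -174))) = Mul(Add(265700, 257385), Add(-237152, Mul(8, Rational(-1, 965)))) = Mul(523085, Add(-237152, Rational(-8, 965))) = Mul(523085, Rational(-228851688, 965)) = Rational(-23941777043496, 193)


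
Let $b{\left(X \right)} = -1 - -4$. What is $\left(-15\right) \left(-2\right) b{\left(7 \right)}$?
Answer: $90$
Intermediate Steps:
$b{\left(X \right)} = 3$ ($b{\left(X \right)} = -1 + 4 = 3$)
$\left(-15\right) \left(-2\right) b{\left(7 \right)} = \left(-15\right) \left(-2\right) 3 = 30 \cdot 3 = 90$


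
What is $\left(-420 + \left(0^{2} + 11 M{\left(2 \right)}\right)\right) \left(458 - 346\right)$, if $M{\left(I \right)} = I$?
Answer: $-44576$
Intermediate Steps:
$\left(-420 + \left(0^{2} + 11 M{\left(2 \right)}\right)\right) \left(458 - 346\right) = \left(-420 + \left(0^{2} + 11 \cdot 2\right)\right) \left(458 - 346\right) = \left(-420 + \left(0 + 22\right)\right) 112 = \left(-420 + 22\right) 112 = \left(-398\right) 112 = -44576$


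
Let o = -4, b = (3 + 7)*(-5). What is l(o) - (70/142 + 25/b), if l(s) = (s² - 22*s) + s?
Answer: 14201/142 ≈ 100.01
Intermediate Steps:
b = -50 (b = 10*(-5) = -50)
l(s) = s² - 21*s
l(o) - (70/142 + 25/b) = -4*(-21 - 4) - (70/142 + 25/(-50)) = -4*(-25) - (70*(1/142) + 25*(-1/50)) = 100 - (35/71 - ½) = 100 - 1*(-1/142) = 100 + 1/142 = 14201/142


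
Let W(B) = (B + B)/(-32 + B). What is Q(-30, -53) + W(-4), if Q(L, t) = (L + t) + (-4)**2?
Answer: -601/9 ≈ -66.778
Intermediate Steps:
W(B) = 2*B/(-32 + B) (W(B) = (2*B)/(-32 + B) = 2*B/(-32 + B))
Q(L, t) = 16 + L + t (Q(L, t) = (L + t) + 16 = 16 + L + t)
Q(-30, -53) + W(-4) = (16 - 30 - 53) + 2*(-4)/(-32 - 4) = -67 + 2*(-4)/(-36) = -67 + 2*(-4)*(-1/36) = -67 + 2/9 = -601/9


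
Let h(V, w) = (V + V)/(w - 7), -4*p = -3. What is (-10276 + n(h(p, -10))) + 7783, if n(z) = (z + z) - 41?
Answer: -43081/17 ≈ -2534.2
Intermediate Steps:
p = 3/4 (p = -1/4*(-3) = 3/4 ≈ 0.75000)
h(V, w) = 2*V/(-7 + w) (h(V, w) = (2*V)/(-7 + w) = 2*V/(-7 + w))
n(z) = -41 + 2*z (n(z) = 2*z - 41 = -41 + 2*z)
(-10276 + n(h(p, -10))) + 7783 = (-10276 + (-41 + 2*(2*(3/4)/(-7 - 10)))) + 7783 = (-10276 + (-41 + 2*(2*(3/4)/(-17)))) + 7783 = (-10276 + (-41 + 2*(2*(3/4)*(-1/17)))) + 7783 = (-10276 + (-41 + 2*(-3/34))) + 7783 = (-10276 + (-41 - 3/17)) + 7783 = (-10276 - 700/17) + 7783 = -175392/17 + 7783 = -43081/17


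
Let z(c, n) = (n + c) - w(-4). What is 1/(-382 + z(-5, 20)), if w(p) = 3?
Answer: -1/370 ≈ -0.0027027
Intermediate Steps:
z(c, n) = -3 + c + n (z(c, n) = (n + c) - 1*3 = (c + n) - 3 = -3 + c + n)
1/(-382 + z(-5, 20)) = 1/(-382 + (-3 - 5 + 20)) = 1/(-382 + 12) = 1/(-370) = -1/370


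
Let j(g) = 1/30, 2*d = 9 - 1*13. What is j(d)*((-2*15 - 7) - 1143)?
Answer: -118/3 ≈ -39.333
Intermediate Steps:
d = -2 (d = (9 - 1*13)/2 = (9 - 13)/2 = (½)*(-4) = -2)
j(g) = 1/30
j(d)*((-2*15 - 7) - 1143) = ((-2*15 - 7) - 1143)/30 = ((-30 - 7) - 1143)/30 = (-37 - 1143)/30 = (1/30)*(-1180) = -118/3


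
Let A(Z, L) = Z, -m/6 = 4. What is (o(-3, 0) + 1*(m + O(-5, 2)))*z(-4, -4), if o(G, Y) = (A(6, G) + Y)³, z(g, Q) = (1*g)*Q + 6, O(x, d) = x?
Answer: 4114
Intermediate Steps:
m = -24 (m = -6*4 = -24)
z(g, Q) = 6 + Q*g (z(g, Q) = g*Q + 6 = Q*g + 6 = 6 + Q*g)
o(G, Y) = (6 + Y)³
(o(-3, 0) + 1*(m + O(-5, 2)))*z(-4, -4) = ((6 + 0)³ + 1*(-24 - 5))*(6 - 4*(-4)) = (6³ + 1*(-29))*(6 + 16) = (216 - 29)*22 = 187*22 = 4114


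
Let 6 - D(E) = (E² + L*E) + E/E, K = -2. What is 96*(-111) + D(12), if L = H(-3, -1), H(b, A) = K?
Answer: -10771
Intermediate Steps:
H(b, A) = -2
L = -2
D(E) = 5 - E² + 2*E (D(E) = 6 - ((E² - 2*E) + E/E) = 6 - ((E² - 2*E) + 1) = 6 - (1 + E² - 2*E) = 6 + (-1 - E² + 2*E) = 5 - E² + 2*E)
96*(-111) + D(12) = 96*(-111) + (5 - 1*12² + 2*12) = -10656 + (5 - 1*144 + 24) = -10656 + (5 - 144 + 24) = -10656 - 115 = -10771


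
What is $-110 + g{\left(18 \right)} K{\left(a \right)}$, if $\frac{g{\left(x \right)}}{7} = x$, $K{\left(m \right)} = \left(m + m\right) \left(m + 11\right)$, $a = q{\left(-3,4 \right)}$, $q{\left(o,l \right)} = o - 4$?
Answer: $-7166$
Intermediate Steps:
$q{\left(o,l \right)} = -4 + o$
$a = -7$ ($a = -4 - 3 = -7$)
$K{\left(m \right)} = 2 m \left(11 + m\right)$
$g{\left(x \right)} = 7 x$
$-110 + g{\left(18 \right)} K{\left(a \right)} = -110 + 7 \cdot 18 \cdot 2 \left(-7\right) \left(11 - 7\right) = -110 + 126 \cdot 2 \left(-7\right) 4 = -110 + 126 \left(-56\right) = -110 - 7056 = -7166$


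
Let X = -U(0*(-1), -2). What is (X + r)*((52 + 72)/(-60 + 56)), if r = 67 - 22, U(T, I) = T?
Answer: -1395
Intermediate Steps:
r = 45
X = 0 (X = -0*(-1) = -1*0 = 0)
(X + r)*((52 + 72)/(-60 + 56)) = (0 + 45)*((52 + 72)/(-60 + 56)) = 45*(124/(-4)) = 45*(124*(-¼)) = 45*(-31) = -1395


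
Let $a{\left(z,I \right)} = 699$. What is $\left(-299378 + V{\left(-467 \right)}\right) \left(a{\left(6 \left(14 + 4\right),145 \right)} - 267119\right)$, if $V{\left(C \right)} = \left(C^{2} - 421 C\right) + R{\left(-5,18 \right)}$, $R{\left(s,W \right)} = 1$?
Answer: $-30723287980$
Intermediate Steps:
$V{\left(C \right)} = 1 + C^{2} - 421 C$ ($V{\left(C \right)} = \left(C^{2} - 421 C\right) + 1 = 1 + C^{2} - 421 C$)
$\left(-299378 + V{\left(-467 \right)}\right) \left(a{\left(6 \left(14 + 4\right),145 \right)} - 267119\right) = \left(-299378 + \left(1 + \left(-467\right)^{2} - -196607\right)\right) \left(699 - 267119\right) = \left(-299378 + \left(1 + 218089 + 196607\right)\right) \left(-266420\right) = \left(-299378 + 414697\right) \left(-266420\right) = 115319 \left(-266420\right) = -30723287980$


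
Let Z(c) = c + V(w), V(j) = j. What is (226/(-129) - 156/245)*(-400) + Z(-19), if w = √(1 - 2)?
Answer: 5919421/6321 + I ≈ 936.47 + 1.0*I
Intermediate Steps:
w = I (w = √(-1) = I ≈ 1.0*I)
Z(c) = I + c (Z(c) = c + I = I + c)
(226/(-129) - 156/245)*(-400) + Z(-19) = (226/(-129) - 156/245)*(-400) + (I - 19) = (226*(-1/129) - 156*1/245)*(-400) + (-19 + I) = (-226/129 - 156/245)*(-400) + (-19 + I) = -75494/31605*(-400) + (-19 + I) = 6039520/6321 + (-19 + I) = 5919421/6321 + I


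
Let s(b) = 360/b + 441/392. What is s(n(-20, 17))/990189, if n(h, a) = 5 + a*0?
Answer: 65/880168 ≈ 7.3850e-5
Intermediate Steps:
n(h, a) = 5 (n(h, a) = 5 + 0 = 5)
s(b) = 9/8 + 360/b (s(b) = 360/b + 441*(1/392) = 360/b + 9/8 = 9/8 + 360/b)
s(n(-20, 17))/990189 = (9/8 + 360/5)/990189 = (9/8 + 360*(⅕))*(1/990189) = (9/8 + 72)*(1/990189) = (585/8)*(1/990189) = 65/880168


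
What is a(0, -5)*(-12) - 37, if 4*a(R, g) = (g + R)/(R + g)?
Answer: -40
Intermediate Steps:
a(R, g) = ¼ (a(R, g) = ((g + R)/(R + g))/4 = ((R + g)/(R + g))/4 = (¼)*1 = ¼)
a(0, -5)*(-12) - 37 = (¼)*(-12) - 37 = -3 - 37 = -40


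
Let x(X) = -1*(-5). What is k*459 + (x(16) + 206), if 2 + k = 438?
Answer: 200335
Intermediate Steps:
k = 436 (k = -2 + 438 = 436)
x(X) = 5
k*459 + (x(16) + 206) = 436*459 + (5 + 206) = 200124 + 211 = 200335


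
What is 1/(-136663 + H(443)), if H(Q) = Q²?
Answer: 1/59586 ≈ 1.6782e-5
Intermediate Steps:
1/(-136663 + H(443)) = 1/(-136663 + 443²) = 1/(-136663 + 196249) = 1/59586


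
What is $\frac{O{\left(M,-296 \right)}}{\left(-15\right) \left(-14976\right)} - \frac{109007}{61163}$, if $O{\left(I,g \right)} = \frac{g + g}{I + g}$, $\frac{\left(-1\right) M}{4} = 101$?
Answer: $- \frac{1071318532969}{601109964000} \approx -1.7822$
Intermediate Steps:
$M = -404$ ($M = \left(-4\right) 101 = -404$)
$O{\left(I,g \right)} = \frac{2 g}{I + g}$
$\frac{O{\left(M,-296 \right)}}{\left(-15\right) \left(-14976\right)} - \frac{109007}{61163} = \frac{2 \left(-296\right) \frac{1}{-404 - 296}}{\left(-15\right) \left(-14976\right)} - \frac{109007}{61163} = \frac{2 \left(-296\right) \frac{1}{-700}}{224640} - \frac{109007}{61163} = 2 \left(-296\right) \left(- \frac{1}{700}\right) \frac{1}{224640} - \frac{109007}{61163} = \frac{148}{175} \cdot \frac{1}{224640} - \frac{109007}{61163} = \frac{37}{9828000} - \frac{109007}{61163} = - \frac{1071318532969}{601109964000}$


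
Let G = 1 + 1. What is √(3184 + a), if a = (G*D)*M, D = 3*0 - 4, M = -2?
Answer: 40*√2 ≈ 56.569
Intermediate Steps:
D = -4 (D = 0 - 4 = -4)
G = 2
a = 16 (a = (2*(-4))*(-2) = -8*(-2) = 16)
√(3184 + a) = √(3184 + 16) = √3200 = 40*√2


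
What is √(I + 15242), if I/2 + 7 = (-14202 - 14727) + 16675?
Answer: 8*I*√145 ≈ 96.333*I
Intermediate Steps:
I = -24522 (I = -14 + 2*((-14202 - 14727) + 16675) = -14 + 2*(-28929 + 16675) = -14 + 2*(-12254) = -14 - 24508 = -24522)
√(I + 15242) = √(-24522 + 15242) = √(-9280) = 8*I*√145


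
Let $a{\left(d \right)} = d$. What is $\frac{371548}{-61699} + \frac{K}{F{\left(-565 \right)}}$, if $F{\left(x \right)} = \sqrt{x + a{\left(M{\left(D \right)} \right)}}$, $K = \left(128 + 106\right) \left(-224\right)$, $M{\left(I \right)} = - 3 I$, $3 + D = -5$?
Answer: $- \frac{371548}{61699} + \frac{52416 i \sqrt{541}}{541} \approx -6.0219 + 2253.5 i$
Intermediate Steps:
$D = -8$ ($D = -3 - 5 = -8$)
$K = -52416$ ($K = 234 \left(-224\right) = -52416$)
$F{\left(x \right)} = \sqrt{24 + x}$ ($F{\left(x \right)} = \sqrt{x - -24} = \sqrt{x + 24} = \sqrt{24 + x}$)
$\frac{371548}{-61699} + \frac{K}{F{\left(-565 \right)}} = \frac{371548}{-61699} - \frac{52416}{\sqrt{24 - 565}} = 371548 \left(- \frac{1}{61699}\right) - \frac{52416}{\sqrt{-541}} = - \frac{371548}{61699} - \frac{52416}{i \sqrt{541}} = - \frac{371548}{61699} - 52416 \left(- \frac{i \sqrt{541}}{541}\right) = - \frac{371548}{61699} + \frac{52416 i \sqrt{541}}{541}$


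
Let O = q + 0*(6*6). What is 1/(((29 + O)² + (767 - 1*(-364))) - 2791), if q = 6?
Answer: -1/435 ≈ -0.0022989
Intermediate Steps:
O = 6 (O = 6 + 0*(6*6) = 6 + 0*36 = 6 + 0 = 6)
1/(((29 + O)² + (767 - 1*(-364))) - 2791) = 1/(((29 + 6)² + (767 - 1*(-364))) - 2791) = 1/((35² + (767 + 364)) - 2791) = 1/((1225 + 1131) - 2791) = 1/(2356 - 2791) = 1/(-435) = -1/435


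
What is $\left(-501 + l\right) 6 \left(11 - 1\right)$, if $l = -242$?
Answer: $-44580$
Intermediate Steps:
$\left(-501 + l\right) 6 \left(11 - 1\right) = \left(-501 - 242\right) 6 \left(11 - 1\right) = - 743 \cdot 6 \cdot 10 = \left(-743\right) 60 = -44580$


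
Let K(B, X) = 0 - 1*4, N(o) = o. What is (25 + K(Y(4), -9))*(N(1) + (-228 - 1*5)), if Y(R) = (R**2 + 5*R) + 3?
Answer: -4872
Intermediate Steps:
Y(R) = 3 + R**2 + 5*R
K(B, X) = -4 (K(B, X) = 0 - 4 = -4)
(25 + K(Y(4), -9))*(N(1) + (-228 - 1*5)) = (25 - 4)*(1 + (-228 - 1*5)) = 21*(1 + (-228 - 5)) = 21*(1 - 233) = 21*(-232) = -4872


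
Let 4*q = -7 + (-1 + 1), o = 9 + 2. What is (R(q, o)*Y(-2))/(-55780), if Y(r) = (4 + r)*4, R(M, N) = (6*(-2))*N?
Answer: 264/13945 ≈ 0.018932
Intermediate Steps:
o = 11
q = -7/4 (q = (-7 + (-1 + 1))/4 = (-7 + 0)/4 = (¼)*(-7) = -7/4 ≈ -1.7500)
R(M, N) = -12*N
Y(r) = 16 + 4*r
(R(q, o)*Y(-2))/(-55780) = ((-12*11)*(16 + 4*(-2)))/(-55780) = -132*(16 - 8)*(-1/55780) = -132*8*(-1/55780) = -1056*(-1/55780) = 264/13945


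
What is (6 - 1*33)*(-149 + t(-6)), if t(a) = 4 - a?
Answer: 3753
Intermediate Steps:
(6 - 1*33)*(-149 + t(-6)) = (6 - 1*33)*(-149 + (4 - 1*(-6))) = (6 - 33)*(-149 + (4 + 6)) = -27*(-149 + 10) = -27*(-139) = 3753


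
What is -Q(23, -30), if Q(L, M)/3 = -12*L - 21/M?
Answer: 8259/10 ≈ 825.90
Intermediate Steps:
Q(L, M) = -63/M - 36*L (Q(L, M) = 3*(-12*L - 21/M) = 3*(-21/M - 12*L) = -63/M - 36*L)
-Q(23, -30) = -(-63/(-30) - 36*23) = -(-63*(-1/30) - 828) = -(21/10 - 828) = -1*(-8259/10) = 8259/10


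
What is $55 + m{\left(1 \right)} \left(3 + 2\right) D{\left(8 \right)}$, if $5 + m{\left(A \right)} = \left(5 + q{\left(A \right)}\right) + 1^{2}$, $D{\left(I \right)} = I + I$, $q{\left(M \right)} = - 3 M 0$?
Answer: $135$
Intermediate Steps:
$q{\left(M \right)} = 0$
$D{\left(I \right)} = 2 I$
$m{\left(A \right)} = 1$ ($m{\left(A \right)} = -5 + \left(\left(5 + 0\right) + 1^{2}\right) = -5 + \left(5 + 1\right) = -5 + 6 = 1$)
$55 + m{\left(1 \right)} \left(3 + 2\right) D{\left(8 \right)} = 55 + 1 \left(3 + 2\right) 2 \cdot 8 = 55 + 1 \cdot 5 \cdot 16 = 55 + 5 \cdot 16 = 55 + 80 = 135$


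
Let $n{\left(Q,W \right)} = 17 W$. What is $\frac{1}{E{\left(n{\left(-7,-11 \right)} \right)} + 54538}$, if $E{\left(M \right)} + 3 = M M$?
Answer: $\frac{1}{89504} \approx 1.1173 \cdot 10^{-5}$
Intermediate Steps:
$E{\left(M \right)} = -3 + M^{2}$ ($E{\left(M \right)} = -3 + M M = -3 + M^{2}$)
$\frac{1}{E{\left(n{\left(-7,-11 \right)} \right)} + 54538} = \frac{1}{\left(-3 + \left(17 \left(-11\right)\right)^{2}\right) + 54538} = \frac{1}{\left(-3 + \left(-187\right)^{2}\right) + 54538} = \frac{1}{\left(-3 + 34969\right) + 54538} = \frac{1}{34966 + 54538} = \frac{1}{89504}$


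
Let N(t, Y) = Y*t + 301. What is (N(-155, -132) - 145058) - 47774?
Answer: -172071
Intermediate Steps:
N(t, Y) = 301 + Y*t
(N(-155, -132) - 145058) - 47774 = ((301 - 132*(-155)) - 145058) - 47774 = ((301 + 20460) - 145058) - 47774 = (20761 - 145058) - 47774 = -124297 - 47774 = -172071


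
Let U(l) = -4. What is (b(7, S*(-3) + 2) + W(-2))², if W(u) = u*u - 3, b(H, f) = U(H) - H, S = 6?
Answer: 100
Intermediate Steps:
b(H, f) = -4 - H
W(u) = -3 + u² (W(u) = u² - 3 = -3 + u²)
(b(7, S*(-3) + 2) + W(-2))² = ((-4 - 1*7) + (-3 + (-2)²))² = ((-4 - 7) + (-3 + 4))² = (-11 + 1)² = (-10)² = 100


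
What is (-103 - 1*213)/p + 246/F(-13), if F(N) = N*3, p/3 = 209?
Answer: -55522/8151 ≈ -6.8117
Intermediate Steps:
p = 627 (p = 3*209 = 627)
F(N) = 3*N
(-103 - 1*213)/p + 246/F(-13) = (-103 - 1*213)/627 + 246/((3*(-13))) = (-103 - 213)*(1/627) + 246/(-39) = -316*1/627 + 246*(-1/39) = -316/627 - 82/13 = -55522/8151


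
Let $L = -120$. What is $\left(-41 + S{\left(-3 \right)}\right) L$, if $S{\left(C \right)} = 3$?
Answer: $4560$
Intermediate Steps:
$\left(-41 + S{\left(-3 \right)}\right) L = \left(-41 + 3\right) \left(-120\right) = \left(-38\right) \left(-120\right) = 4560$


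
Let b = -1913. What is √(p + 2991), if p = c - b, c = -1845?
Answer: √3059 ≈ 55.308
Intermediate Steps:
p = 68 (p = -1845 - 1*(-1913) = -1845 + 1913 = 68)
√(p + 2991) = √(68 + 2991) = √3059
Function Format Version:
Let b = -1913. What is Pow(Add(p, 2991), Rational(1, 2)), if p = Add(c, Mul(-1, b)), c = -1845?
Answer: Pow(3059, Rational(1, 2)) ≈ 55.308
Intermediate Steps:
p = 68 (p = Add(-1845, Mul(-1, -1913)) = Add(-1845, 1913) = 68)
Pow(Add(p, 2991), Rational(1, 2)) = Pow(Add(68, 2991), Rational(1, 2)) = Pow(3059, Rational(1, 2))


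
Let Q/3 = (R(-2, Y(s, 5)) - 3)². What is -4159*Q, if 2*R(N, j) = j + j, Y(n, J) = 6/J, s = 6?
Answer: -1010637/25 ≈ -40426.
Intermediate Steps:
R(N, j) = j (R(N, j) = (j + j)/2 = (2*j)/2 = j)
Q = 243/25 (Q = 3*(6/5 - 3)² = 3*(-9/5)² = 3*(81/25) = 243/25 ≈ 9.7200)
-4159*Q = -4159*243/25 = -1010637/25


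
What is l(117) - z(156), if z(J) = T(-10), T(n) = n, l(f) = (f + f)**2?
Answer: 54766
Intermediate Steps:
l(f) = 4*f**2 (l(f) = (2*f)**2 = 4*f**2)
z(J) = -10
l(117) - z(156) = 4*117**2 - 1*(-10) = 4*13689 + 10 = 54756 + 10 = 54766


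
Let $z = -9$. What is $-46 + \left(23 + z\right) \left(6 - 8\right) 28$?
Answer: $-830$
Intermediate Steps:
$-46 + \left(23 + z\right) \left(6 - 8\right) 28 = -46 + \left(23 - 9\right) \left(6 - 8\right) 28 = -46 + 14 \left(6 - 8\right) 28 = -46 + 14 \left(-2\right) 28 = -46 - 784 = -830$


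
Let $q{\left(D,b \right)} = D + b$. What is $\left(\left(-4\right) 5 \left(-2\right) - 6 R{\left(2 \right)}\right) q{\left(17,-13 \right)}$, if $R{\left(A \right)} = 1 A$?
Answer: $112$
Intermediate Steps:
$R{\left(A \right)} = A$
$\left(\left(-4\right) 5 \left(-2\right) - 6 R{\left(2 \right)}\right) q{\left(17,-13 \right)} = \left(\left(-4\right) 5 \left(-2\right) - 6 \cdot 2\right) \left(17 - 13\right) = \left(\left(-20\right) \left(-2\right) - 12\right) 4 = \left(40 - 12\right) 4 = 28 \cdot 4 = 112$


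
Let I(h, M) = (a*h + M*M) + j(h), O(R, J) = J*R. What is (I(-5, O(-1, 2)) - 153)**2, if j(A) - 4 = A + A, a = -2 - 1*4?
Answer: 15625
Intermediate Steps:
a = -6 (a = -2 - 4 = -6)
j(A) = 4 + 2*A (j(A) = 4 + (A + A) = 4 + 2*A)
I(h, M) = 4 + M**2 - 4*h (I(h, M) = (-6*h + M*M) + (4 + 2*h) = (-6*h + M**2) + (4 + 2*h) = (M**2 - 6*h) + (4 + 2*h) = 4 + M**2 - 4*h)
(I(-5, O(-1, 2)) - 153)**2 = ((4 + (2*(-1))**2 - 4*(-5)) - 153)**2 = ((4 + (-2)**2 + 20) - 153)**2 = ((4 + 4 + 20) - 153)**2 = (28 - 153)**2 = (-125)**2 = 15625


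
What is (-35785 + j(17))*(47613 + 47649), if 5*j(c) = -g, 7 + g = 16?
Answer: -17045610708/5 ≈ -3.4091e+9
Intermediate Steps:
g = 9 (g = -7 + 16 = 9)
j(c) = -9/5 (j(c) = (-1*9)/5 = (1/5)*(-9) = -9/5)
(-35785 + j(17))*(47613 + 47649) = (-35785 - 9/5)*(47613 + 47649) = -178934/5*95262 = -17045610708/5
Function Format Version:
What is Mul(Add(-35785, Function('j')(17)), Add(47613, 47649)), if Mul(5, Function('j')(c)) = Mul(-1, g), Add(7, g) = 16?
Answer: Rational(-17045610708, 5) ≈ -3.4091e+9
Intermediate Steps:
g = 9 (g = Add(-7, 16) = 9)
Function('j')(c) = Rational(-9, 5) (Function('j')(c) = Mul(Rational(1, 5), Mul(-1, 9)) = Mul(Rational(1, 5), -9) = Rational(-9, 5))
Mul(Add(-35785, Function('j')(17)), Add(47613, 47649)) = Mul(Add(-35785, Rational(-9, 5)), Add(47613, 47649)) = Mul(Rational(-178934, 5), 95262) = Rational(-17045610708, 5)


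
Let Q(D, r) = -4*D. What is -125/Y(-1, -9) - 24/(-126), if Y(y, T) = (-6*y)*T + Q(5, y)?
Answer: 2921/1554 ≈ 1.8797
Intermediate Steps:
Y(y, T) = -20 - 6*T*y (Y(y, T) = (-6*y)*T - 4*5 = -6*T*y - 20 = -20 - 6*T*y)
-125/Y(-1, -9) - 24/(-126) = -125/(-20 - 6*(-9)*(-1)) - 24/(-126) = -125/(-20 - 54) - 24*(-1/126) = -125/(-74) + 4/21 = -125*(-1/74) + 4/21 = 125/74 + 4/21 = 2921/1554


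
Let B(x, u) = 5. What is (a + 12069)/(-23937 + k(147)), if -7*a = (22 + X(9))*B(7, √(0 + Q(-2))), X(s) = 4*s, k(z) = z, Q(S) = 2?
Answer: -84193/166530 ≈ -0.50557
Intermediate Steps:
a = -290/7 (a = -(22 + 4*9)*5/7 = -(22 + 36)*5/7 = -58*5/7 = -⅐*290 = -290/7 ≈ -41.429)
(a + 12069)/(-23937 + k(147)) = (-290/7 + 12069)/(-23937 + 147) = (84193/7)/(-23790) = (84193/7)*(-1/23790) = -84193/166530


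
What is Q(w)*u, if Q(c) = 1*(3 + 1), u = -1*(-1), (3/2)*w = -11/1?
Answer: 4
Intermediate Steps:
w = -22/3 (w = 2*(-11/1)/3 = 2*(-11*1)/3 = (⅔)*(-11) = -22/3 ≈ -7.3333)
u = 1
Q(c) = 4 (Q(c) = 1*4 = 4)
Q(w)*u = 4*1 = 4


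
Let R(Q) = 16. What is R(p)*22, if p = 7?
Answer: 352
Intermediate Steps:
R(p)*22 = 16*22 = 352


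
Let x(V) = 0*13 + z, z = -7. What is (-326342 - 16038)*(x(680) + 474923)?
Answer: -162601740080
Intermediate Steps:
x(V) = -7 (x(V) = 0*13 - 7 = 0 - 7 = -7)
(-326342 - 16038)*(x(680) + 474923) = (-326342 - 16038)*(-7 + 474923) = -342380*474916 = -162601740080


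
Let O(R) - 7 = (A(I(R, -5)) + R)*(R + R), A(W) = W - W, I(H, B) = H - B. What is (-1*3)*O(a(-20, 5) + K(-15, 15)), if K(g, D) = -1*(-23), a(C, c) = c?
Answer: -4725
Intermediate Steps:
A(W) = 0
K(g, D) = 23
O(R) = 7 + 2*R² (O(R) = 7 + (0 + R)*(R + R) = 7 + R*(2*R) = 7 + 2*R²)
(-1*3)*O(a(-20, 5) + K(-15, 15)) = (-1*3)*(7 + 2*(5 + 23)²) = -3*(7 + 2*28²) = -3*(7 + 2*784) = -3*(7 + 1568) = -3*1575 = -4725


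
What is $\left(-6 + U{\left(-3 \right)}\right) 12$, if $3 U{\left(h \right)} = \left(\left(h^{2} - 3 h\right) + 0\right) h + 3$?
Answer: $-276$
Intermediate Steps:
$U{\left(h \right)} = 1 + \frac{h \left(h^{2} - 3 h\right)}{3}$ ($U{\left(h \right)} = \frac{\left(\left(h^{2} - 3 h\right) + 0\right) h + 3}{3} = \frac{\left(h^{2} - 3 h\right) h + 3}{3} = \frac{h \left(h^{2} - 3 h\right) + 3}{3} = \frac{3 + h \left(h^{2} - 3 h\right)}{3} = 1 + \frac{h \left(h^{2} - 3 h\right)}{3}$)
$\left(-6 + U{\left(-3 \right)}\right) 12 = \left(-6 + \left(1 - \left(-3\right)^{2} + \frac{\left(-3\right)^{3}}{3}\right)\right) 12 = \left(-6 + \left(1 - 9 + \frac{1}{3} \left(-27\right)\right)\right) 12 = \left(-6 - 17\right) 12 = \left(-23\right) 12 = -276$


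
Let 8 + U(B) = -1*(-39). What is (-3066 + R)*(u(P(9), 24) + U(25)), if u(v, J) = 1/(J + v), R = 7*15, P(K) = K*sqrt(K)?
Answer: -1561434/17 ≈ -91849.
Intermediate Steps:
U(B) = 31 (U(B) = -8 - 1*(-39) = -8 + 39 = 31)
P(K) = K**(3/2)
R = 105
(-3066 + R)*(u(P(9), 24) + U(25)) = (-3066 + 105)*(1/(24 + 9**(3/2)) + 31) = -2961*(1/(24 + 27) + 31) = -2961*(1/51 + 31) = -2961*1582/51 = -1561434/17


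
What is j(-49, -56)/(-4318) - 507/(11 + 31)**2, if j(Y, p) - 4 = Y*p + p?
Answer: -1156319/1269492 ≈ -0.91085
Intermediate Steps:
j(Y, p) = 4 + p + Y*p (j(Y, p) = 4 + (Y*p + p) = 4 + (p + Y*p) = 4 + p + Y*p)
j(-49, -56)/(-4318) - 507/(11 + 31)**2 = (4 - 56 - 49*(-56))/(-4318) - 507/(11 + 31)**2 = (4 - 56 + 2744)*(-1/4318) - 507/(42**2) = 2692*(-1/4318) - 507/1764 = -1346/2159 - 507*1/1764 = -1346/2159 - 169/588 = -1156319/1269492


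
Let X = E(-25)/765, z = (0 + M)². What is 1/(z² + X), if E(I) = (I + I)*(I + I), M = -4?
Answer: 153/39668 ≈ 0.0038570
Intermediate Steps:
z = 16 (z = (0 - 4)² = (-4)² = 16)
E(I) = 4*I² (E(I) = (2*I)*(2*I) = 4*I²)
X = 500/153 (X = (4*(-25)²)/765 = (4*625)*(1/765) = 2500*(1/765) = 500/153 ≈ 3.2680)
1/(z² + X) = 1/(16² + 500/153) = 1/(256 + 500/153) = 1/(39668/153) = 153/39668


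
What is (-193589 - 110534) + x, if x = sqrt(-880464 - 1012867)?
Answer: -304123 + I*sqrt(1893331) ≈ -3.0412e+5 + 1376.0*I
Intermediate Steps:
x = I*sqrt(1893331) (x = sqrt(-1893331) = I*sqrt(1893331) ≈ 1376.0*I)
(-193589 - 110534) + x = (-193589 - 110534) + I*sqrt(1893331) = -304123 + I*sqrt(1893331)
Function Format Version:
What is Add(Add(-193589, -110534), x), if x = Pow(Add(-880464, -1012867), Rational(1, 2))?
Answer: Add(-304123, Mul(I, Pow(1893331, Rational(1, 2)))) ≈ Add(-3.0412e+5, Mul(1376.0, I))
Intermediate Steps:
x = Mul(I, Pow(1893331, Rational(1, 2))) (x = Pow(-1893331, Rational(1, 2)) = Mul(I, Pow(1893331, Rational(1, 2))) ≈ Mul(1376.0, I))
Add(Add(-193589, -110534), x) = Add(Add(-193589, -110534), Mul(I, Pow(1893331, Rational(1, 2)))) = Add(-304123, Mul(I, Pow(1893331, Rational(1, 2))))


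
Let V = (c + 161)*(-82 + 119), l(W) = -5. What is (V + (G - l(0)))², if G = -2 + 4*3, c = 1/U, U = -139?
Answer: 689017865041/19321 ≈ 3.5662e+7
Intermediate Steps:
c = -1/139 (c = 1/(-139) = -1/139 ≈ -0.0071942)
G = 10 (G = -2 + 12 = 10)
V = 827986/139 (V = (-1/139 + 161)*(-82 + 119) = (22378/139)*37 = 827986/139 ≈ 5956.7)
(V + (G - l(0)))² = (827986/139 + (10 - 1*(-5)))² = (827986/139 + (10 + 5))² = (827986/139 + 15)² = (830071/139)² = 689017865041/19321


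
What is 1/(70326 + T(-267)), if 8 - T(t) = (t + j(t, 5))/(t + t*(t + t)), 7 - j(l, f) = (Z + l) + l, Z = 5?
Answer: 142311/10009301605 ≈ 1.4218e-5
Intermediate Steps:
j(l, f) = 2 - 2*l (j(l, f) = 7 - ((5 + l) + l) = 7 - (5 + 2*l) = 7 + (-5 - 2*l) = 2 - 2*l)
T(t) = 8 - (2 - t)/(t + 2*t**2) (T(t) = 8 - (t + (2 - 2*t))/(t + t*(t + t)) = 8 - (2 - t)/(t + t*(2*t)) = 8 - (2 - t)/(t + 2*t**2))
1/(70326 + T(-267)) = 1/(70326 + (-2 + 9*(-267) + 16*(-267)**2)/((-267)*(1 + 2*(-267)))) = 1/(70326 - (-2 - 2403 + 16*71289)/(267*(1 - 534))) = 1/(70326 - 1/267*(-2 - 2403 + 1140624)/(-533)) = 1/(70326 - 1/267*(-1/533)*1138219) = 1/(70326 + 1138219/142311) = 1/(10009301605/142311) = 142311/10009301605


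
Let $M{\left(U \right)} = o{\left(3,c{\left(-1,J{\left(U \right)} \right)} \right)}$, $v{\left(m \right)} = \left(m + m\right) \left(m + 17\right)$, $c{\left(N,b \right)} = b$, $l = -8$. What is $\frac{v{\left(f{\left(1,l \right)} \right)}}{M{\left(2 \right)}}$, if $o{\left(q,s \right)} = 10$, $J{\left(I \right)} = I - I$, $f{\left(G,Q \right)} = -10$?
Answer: $-14$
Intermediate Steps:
$J{\left(I \right)} = 0$
$v{\left(m \right)} = 2 m \left(17 + m\right)$
$M{\left(U \right)} = 10$
$\frac{v{\left(f{\left(1,l \right)} \right)}}{M{\left(2 \right)}} = \frac{2 \left(-10\right) \left(17 - 10\right)}{10} = 2 \left(-10\right) 7 \cdot \frac{1}{10} = \left(-140\right) \frac{1}{10} = -14$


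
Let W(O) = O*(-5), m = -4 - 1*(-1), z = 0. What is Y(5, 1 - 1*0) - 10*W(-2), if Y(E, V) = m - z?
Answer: -103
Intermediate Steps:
m = -3 (m = -4 + 1 = -3)
W(O) = -5*O
Y(E, V) = -3 (Y(E, V) = -3 - 1*0 = -3 + 0 = -3)
Y(5, 1 - 1*0) - 10*W(-2) = -3 - (-50)*(-2) = -3 - 10*10 = -3 - 100 = -103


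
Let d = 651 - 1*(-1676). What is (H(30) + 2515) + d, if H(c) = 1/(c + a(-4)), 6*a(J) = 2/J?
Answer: 1738290/359 ≈ 4842.0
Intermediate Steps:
a(J) = 1/(3*J) (a(J) = (2/J)/6 = 1/(3*J))
H(c) = 1/(-1/12 + c) (H(c) = 1/(c + (⅓)/(-4)) = 1/(c + (⅓)*(-¼)) = 1/(c - 1/12) = 1/(-1/12 + c))
d = 2327 (d = 651 + 1676 = 2327)
(H(30) + 2515) + d = (12/(-1 + 12*30) + 2515) + 2327 = (12/(-1 + 360) + 2515) + 2327 = (12/359 + 2515) + 2327 = 902897/359 + 2327 = 1738290/359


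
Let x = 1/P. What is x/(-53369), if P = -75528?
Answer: 1/4030853832 ≈ 2.4809e-10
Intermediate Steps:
x = -1/75528 (x = 1/(-75528) = -1/75528 ≈ -1.3240e-5)
x/(-53369) = -1/75528/(-53369) = -1/75528*(-1/53369) = 1/4030853832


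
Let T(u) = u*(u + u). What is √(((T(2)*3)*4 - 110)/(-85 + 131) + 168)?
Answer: √88711/23 ≈ 12.950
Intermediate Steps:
T(u) = 2*u² (T(u) = u*(2*u) = 2*u²)
√(((T(2)*3)*4 - 110)/(-85 + 131) + 168) = √((((2*2²)*3)*4 - 110)/(-85 + 131) + 168) = √((((2*4)*3)*4 - 110)/46 + 168) = √(((8*3)*4 - 110)*(1/46) + 168) = √((24*4 - 110)*(1/46) + 168) = √((96 - 110)*(1/46) + 168) = √(-14*1/46 + 168) = √(-7/23 + 168) = √(3857/23) = √88711/23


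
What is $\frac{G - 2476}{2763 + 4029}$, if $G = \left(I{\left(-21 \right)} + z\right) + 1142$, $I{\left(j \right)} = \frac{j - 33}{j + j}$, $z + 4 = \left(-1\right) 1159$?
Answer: $- \frac{8735}{23772} \approx -0.36745$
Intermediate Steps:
$z = -1163$ ($z = -4 - 1159 = -1163$)
$I{\left(j \right)} = \frac{-33 + j}{2 j}$
$G = - \frac{138}{7}$ ($G = \left(\frac{-33 - 21}{2 \left(-21\right)} - 1163\right) + 1142 = \left(\frac{1}{2} \left(- \frac{1}{21}\right) \left(-54\right) - 1163\right) + 1142 = \left(\frac{9}{7} - 1163\right) + 1142 = - \frac{8132}{7} + 1142 = - \frac{138}{7} \approx -19.714$)
$\frac{G - 2476}{2763 + 4029} = \frac{- \frac{138}{7} - 2476}{2763 + 4029} = - \frac{17470}{7 \cdot 6792} = \left(- \frac{17470}{7}\right) \frac{1}{6792} = - \frac{8735}{23772}$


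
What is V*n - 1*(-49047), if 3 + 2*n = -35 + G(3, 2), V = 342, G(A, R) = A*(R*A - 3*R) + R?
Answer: 42891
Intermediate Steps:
G(A, R) = R + A*(-3*R + A*R) (G(A, R) = A*(A*R - 3*R) + R = A*(-3*R + A*R) + R = R + A*(-3*R + A*R))
n = -18 (n = -3/2 + (-35 + 2*(1 + 3² - 3*3))/2 = -3/2 + (-35 + 2*(1 + 9 - 9))/2 = -3/2 + (-35 + 2*1)/2 = -3/2 + (-35 + 2)/2 = -3/2 + (½)*(-33) = -3/2 - 33/2 = -18)
V*n - 1*(-49047) = 342*(-18) - 1*(-49047) = -6156 + 49047 = 42891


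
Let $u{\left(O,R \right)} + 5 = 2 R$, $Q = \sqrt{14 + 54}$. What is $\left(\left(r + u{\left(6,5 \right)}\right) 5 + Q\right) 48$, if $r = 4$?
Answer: $2160 + 96 \sqrt{17} \approx 2555.8$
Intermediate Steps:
$Q = 2 \sqrt{17}$ ($Q = \sqrt{68} = 2 \sqrt{17} \approx 8.2462$)
$u{\left(O,R \right)} = -5 + 2 R$
$\left(\left(r + u{\left(6,5 \right)}\right) 5 + Q\right) 48 = \left(\left(4 + \left(-5 + 2 \cdot 5\right)\right) 5 + 2 \sqrt{17}\right) 48 = \left(\left(4 + \left(-5 + 10\right)\right) 5 + 2 \sqrt{17}\right) 48 = \left(\left(4 + 5\right) 5 + 2 \sqrt{17}\right) 48 = \left(9 \cdot 5 + 2 \sqrt{17}\right) 48 = \left(45 + 2 \sqrt{17}\right) 48 = 2160 + 96 \sqrt{17}$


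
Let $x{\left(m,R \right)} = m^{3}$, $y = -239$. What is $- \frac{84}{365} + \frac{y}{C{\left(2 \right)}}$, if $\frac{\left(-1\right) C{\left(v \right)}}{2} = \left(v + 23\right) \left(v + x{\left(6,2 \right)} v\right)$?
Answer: $- \frac{347113}{1584100} \approx -0.21912$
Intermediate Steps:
$C{\left(v \right)} = - 434 v \left(23 + v\right)$ ($C{\left(v \right)} = - 2 \left(v + 23\right) \left(v + 6^{3} v\right) = - 2 \left(23 + v\right) \left(v + 216 v\right) = - 2 \left(23 + v\right) 217 v = - 2 \cdot 217 v \left(23 + v\right) = - 434 v \left(23 + v\right)$)
$- \frac{84}{365} + \frac{y}{C{\left(2 \right)}} = - \frac{84}{365} - \frac{239}{\left(-434\right) 2 \left(23 + 2\right)} = \left(-84\right) \frac{1}{365} - \frac{239}{\left(-434\right) 2 \cdot 25} = - \frac{84}{365} - \frac{239}{-21700} = - \frac{84}{365} - - \frac{239}{21700} = - \frac{84}{365} + \frac{239}{21700} = - \frac{347113}{1584100}$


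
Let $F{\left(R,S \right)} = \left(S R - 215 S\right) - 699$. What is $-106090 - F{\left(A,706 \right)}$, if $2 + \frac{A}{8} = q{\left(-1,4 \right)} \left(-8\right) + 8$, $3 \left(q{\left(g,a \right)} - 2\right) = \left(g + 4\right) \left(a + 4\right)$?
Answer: $464351$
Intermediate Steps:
$q{\left(g,a \right)} = 2 + \frac{\left(4 + a\right) \left(4 + g\right)}{3}$ ($q{\left(g,a \right)} = 2 + \frac{\left(g + 4\right) \left(a + 4\right)}{3} = 2 + \frac{\left(4 + g\right) \left(4 + a\right)}{3} = 2 + \frac{\left(4 + a\right) \left(4 + g\right)}{3}$)
$A = -592$ ($A = -16 + 8 \left(\left(\frac{22}{3} + \frac{4}{3} \cdot 4 + \frac{4}{3} \left(-1\right) + \frac{1}{3} \cdot 4 \left(-1\right)\right) \left(-8\right) + 8\right) = -16 + 8 \left(\left(\frac{22}{3} + \frac{16}{3} - \frac{4}{3} - \frac{4}{3}\right) \left(-8\right) + 8\right) = -16 + 8 \left(10 \left(-8\right) + 8\right) = -16 + 8 \left(-80 + 8\right) = -16 + 8 \left(-72\right) = -16 - 576 = -592$)
$F{\left(R,S \right)} = -699 - 215 S + R S$ ($F{\left(R,S \right)} = \left(R S - 215 S\right) - 699 = \left(- 215 S + R S\right) - 699 = -699 - 215 S + R S$)
$-106090 - F{\left(A,706 \right)} = -106090 - \left(-699 - 151790 - 417952\right) = -106090 - -570441 = -106090 + 570441 = 464351$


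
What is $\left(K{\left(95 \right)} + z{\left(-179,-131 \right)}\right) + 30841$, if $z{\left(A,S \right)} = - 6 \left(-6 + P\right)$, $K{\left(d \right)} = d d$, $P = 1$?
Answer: $39896$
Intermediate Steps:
$K{\left(d \right)} = d^{2}$
$z{\left(A,S \right)} = 30$ ($z{\left(A,S \right)} = - 6 \left(-6 + 1\right) = \left(-6\right) \left(-5\right) = 30$)
$\left(K{\left(95 \right)} + z{\left(-179,-131 \right)}\right) + 30841 = \left(95^{2} + 30\right) + 30841 = \left(9025 + 30\right) + 30841 = 9055 + 30841 = 39896$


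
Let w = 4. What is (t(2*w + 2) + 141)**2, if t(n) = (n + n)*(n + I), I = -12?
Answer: 10201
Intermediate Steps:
t(n) = 2*n*(-12 + n) (t(n) = (n + n)*(n - 12) = (2*n)*(-12 + n) = 2*n*(-12 + n))
(t(2*w + 2) + 141)**2 = (2*(2*4 + 2)*(-12 + (2*4 + 2)) + 141)**2 = (2*(8 + 2)*(-12 + (8 + 2)) + 141)**2 = (2*10*(-12 + 10) + 141)**2 = (2*10*(-2) + 141)**2 = (-40 + 141)**2 = 101**2 = 10201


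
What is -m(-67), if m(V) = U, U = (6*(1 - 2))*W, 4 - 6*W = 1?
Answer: 3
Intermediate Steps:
W = ½ (W = ⅔ - ⅙*1 = ⅔ - ⅙ = ½ ≈ 0.50000)
U = -3 (U = (6*(1 - 2))*(½) = (6*(-1))*(½) = -6*½ = -3)
m(V) = -3
-m(-67) = -1*(-3) = 3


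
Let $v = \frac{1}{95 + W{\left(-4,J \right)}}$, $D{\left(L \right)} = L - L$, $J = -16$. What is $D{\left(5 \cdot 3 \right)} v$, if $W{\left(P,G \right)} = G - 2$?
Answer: $0$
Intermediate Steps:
$D{\left(L \right)} = 0$
$W{\left(P,G \right)} = -2 + G$ ($W{\left(P,G \right)} = G - 2 = -2 + G$)
$v = \frac{1}{77}$ ($v = \frac{1}{95 - 18} = \frac{1}{77} \approx 0.012987$)
$D{\left(5 \cdot 3 \right)} v = 0 \cdot \frac{1}{77} = 0$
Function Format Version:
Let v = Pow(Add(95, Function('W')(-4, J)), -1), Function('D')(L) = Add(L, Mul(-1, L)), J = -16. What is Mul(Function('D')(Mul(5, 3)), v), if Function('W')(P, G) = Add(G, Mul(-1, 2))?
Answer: 0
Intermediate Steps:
Function('D')(L) = 0
Function('W')(P, G) = Add(-2, G) (Function('W')(P, G) = Add(G, -2) = Add(-2, G))
v = Rational(1, 77) (v = Pow(Add(95, Add(-2, -16)), -1) = Pow(Add(95, -18), -1) = Pow(77, -1) = Rational(1, 77) ≈ 0.012987)
Mul(Function('D')(Mul(5, 3)), v) = Mul(0, Rational(1, 77)) = 0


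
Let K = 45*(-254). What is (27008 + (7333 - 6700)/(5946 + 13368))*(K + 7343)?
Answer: -710638221205/6438 ≈ -1.1038e+8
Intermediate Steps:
K = -11430
(27008 + (7333 - 6700)/(5946 + 13368))*(K + 7343) = (27008 + (7333 - 6700)/(5946 + 13368))*(-11430 + 7343) = (27008 + 633/19314)*(-4087) = (27008 + 633*(1/19314))*(-4087) = (27008 + 211/6438)*(-4087) = (173877715/6438)*(-4087) = -710638221205/6438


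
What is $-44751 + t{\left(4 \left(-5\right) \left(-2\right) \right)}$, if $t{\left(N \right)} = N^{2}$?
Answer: $-43151$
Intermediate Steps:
$-44751 + t{\left(4 \left(-5\right) \left(-2\right) \right)} = -44751 + \left(4 \left(-5\right) \left(-2\right)\right)^{2} = -44751 + \left(\left(-20\right) \left(-2\right)\right)^{2} = -44751 + 40^{2} = -44751 + 1600 = -43151$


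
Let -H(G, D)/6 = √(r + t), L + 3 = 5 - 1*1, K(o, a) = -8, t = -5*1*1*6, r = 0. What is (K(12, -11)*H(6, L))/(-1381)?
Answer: -48*I*√30/1381 ≈ -0.19037*I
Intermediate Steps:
t = -30 (t = -5*6 = -30)
L = 1 (L = -3 + (5 - 1*1) = -3 + (5 - 1) = -3 + 4 = 1)
H(G, D) = -6*I*√30 (H(G, D) = -6*√(0 - 30) = -6*I*√30)
(K(12, -11)*H(6, L))/(-1381) = -(-48)*I*√30/(-1381) = (48*I*√30)*(-1/1381) = -48*I*√30/1381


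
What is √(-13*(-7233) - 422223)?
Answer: 3*I*√36466 ≈ 572.88*I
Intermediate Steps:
√(-13*(-7233) - 422223) = √(94029 - 422223) = √(-328194) = 3*I*√36466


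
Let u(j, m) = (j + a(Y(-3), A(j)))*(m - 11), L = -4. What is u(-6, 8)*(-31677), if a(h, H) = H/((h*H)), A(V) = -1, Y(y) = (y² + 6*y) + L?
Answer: -7507449/13 ≈ -5.7750e+5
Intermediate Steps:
Y(y) = -4 + y² + 6*y (Y(y) = (y² + 6*y) - 4 = -4 + y² + 6*y)
a(h, H) = 1/h (a(h, H) = H/((H*h)) = H*(1/(H*h)) = 1/h)
u(j, m) = (-11 + m)*(-1/13 + j) (u(j, m) = (j + 1/(-4 + (-3)² + 6*(-3)))*(m - 11) = (j + 1/(-4 + 9 - 18))*(-11 + m) = (j + 1/(-13))*(-11 + m) = (j - 1/13)*(-11 + m) = (-1/13 + j)*(-11 + m) = (-11 + m)*(-1/13 + j))
u(-6, 8)*(-31677) = (11/13 - 11*(-6) - 1/13*8 - 6*8)*(-31677) = (11/13 + 66 - 8/13 - 48)*(-31677) = (237/13)*(-31677) = -7507449/13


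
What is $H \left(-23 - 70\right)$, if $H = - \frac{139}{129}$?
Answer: $\frac{4309}{43} \approx 100.21$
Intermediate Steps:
$H = - \frac{139}{129}$ ($H = \left(-139\right) \frac{1}{129} = - \frac{139}{129} \approx -1.0775$)
$H \left(-23 - 70\right) = - \frac{139 \left(-23 - 70\right)}{129} = \left(- \frac{139}{129}\right) \left(-93\right) = \frac{4309}{43}$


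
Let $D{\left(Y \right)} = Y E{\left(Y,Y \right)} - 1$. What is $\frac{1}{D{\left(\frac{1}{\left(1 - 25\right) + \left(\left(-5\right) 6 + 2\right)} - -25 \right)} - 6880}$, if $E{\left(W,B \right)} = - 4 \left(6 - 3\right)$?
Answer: $- \frac{13}{93350} \approx -0.00013926$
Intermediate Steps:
$E{\left(W,B \right)} = -12$ ($E{\left(W,B \right)} = \left(-4\right) 3 = -12$)
$D{\left(Y \right)} = -1 - 12 Y$ ($D{\left(Y \right)} = Y \left(-12\right) - 1 = - 12 Y - 1 = -1 - 12 Y$)
$\frac{1}{D{\left(\frac{1}{\left(1 - 25\right) + \left(\left(-5\right) 6 + 2\right)} - -25 \right)} - 6880} = \frac{1}{\left(-1 - 12 \left(\frac{1}{\left(1 - 25\right) + \left(\left(-5\right) 6 + 2\right)} - -25\right)\right) - 6880} = \frac{1}{\left(-1 - 12 \left(\frac{1}{-24 + \left(-30 + 2\right)} + 25\right)\right) - 6880} = \frac{1}{\left(-1 - 12 \left(\frac{1}{-24 - 28} + 25\right)\right) - 6880} = \frac{1}{\left(-1 - 12 \left(\frac{1}{-52} + 25\right)\right) - 6880} = \frac{1}{\left(-1 - 12 \left(- \frac{1}{52} + 25\right)\right) - 6880} = \frac{1}{\left(-1 - \frac{3897}{13}\right) - 6880} = \frac{1}{- \frac{3910}{13} - 6880} = \frac{1}{- \frac{93350}{13}} = - \frac{13}{93350}$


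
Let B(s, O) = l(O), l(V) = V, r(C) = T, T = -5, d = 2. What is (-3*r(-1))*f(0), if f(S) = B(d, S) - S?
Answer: 0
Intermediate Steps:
r(C) = -5
B(s, O) = O
f(S) = 0 (f(S) = S - S = 0)
(-3*r(-1))*f(0) = -3*(-5)*0 = 15*0 = 0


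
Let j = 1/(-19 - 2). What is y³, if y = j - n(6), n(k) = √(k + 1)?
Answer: -9262/9261 - 1030*√7/147 ≈ -19.538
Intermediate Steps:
n(k) = √(1 + k)
j = -1/21 (j = 1/(-21) = -1/21 ≈ -0.047619)
y = -1/21 - √7 (y = -1/21 - √(1 + 6) = -1/21 - √7 ≈ -2.6934)
y³ = (-1/21 - √7)³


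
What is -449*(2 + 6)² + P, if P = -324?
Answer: -29060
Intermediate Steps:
-449*(2 + 6)² + P = -449*(2 + 6)² - 324 = -449*8² - 324 = -449*64 - 324 = -28736 - 324 = -29060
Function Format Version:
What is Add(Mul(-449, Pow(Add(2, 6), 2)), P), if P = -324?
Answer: -29060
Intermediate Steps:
Add(Mul(-449, Pow(Add(2, 6), 2)), P) = Add(Mul(-449, Pow(Add(2, 6), 2)), -324) = Add(Mul(-449, Pow(8, 2)), -324) = Add(Mul(-449, 64), -324) = Add(-28736, -324) = -29060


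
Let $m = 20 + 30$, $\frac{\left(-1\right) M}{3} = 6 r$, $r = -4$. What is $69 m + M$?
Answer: $3522$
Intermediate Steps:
$M = 72$ ($M = - 3 \cdot 6 \left(-4\right) = \left(-3\right) \left(-24\right) = 72$)
$m = 50$
$69 m + M = 69 \cdot 50 + 72 = 3450 + 72 = 3522$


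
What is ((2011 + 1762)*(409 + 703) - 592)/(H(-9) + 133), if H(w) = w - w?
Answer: 4194984/133 ≈ 31541.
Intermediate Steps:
H(w) = 0
((2011 + 1762)*(409 + 703) - 592)/(H(-9) + 133) = ((2011 + 1762)*(409 + 703) - 592)/(0 + 133) = (3773*1112 - 592)/133 = (4195576 - 592)*(1/133) = 4194984*(1/133) = 4194984/133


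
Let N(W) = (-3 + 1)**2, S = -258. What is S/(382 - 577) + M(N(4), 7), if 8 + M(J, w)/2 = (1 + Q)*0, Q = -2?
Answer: -954/65 ≈ -14.677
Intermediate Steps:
N(W) = 4 (N(W) = (-2)**2 = 4)
M(J, w) = -16 (M(J, w) = -16 + 2*((1 - 2)*0) = -16 + 2*(-1*0) = -16 + 2*0 = -16 + 0 = -16)
S/(382 - 577) + M(N(4), 7) = -258/(382 - 577) - 16 = -258/(-195) - 16 = -1/195*(-258) - 16 = 86/65 - 16 = -954/65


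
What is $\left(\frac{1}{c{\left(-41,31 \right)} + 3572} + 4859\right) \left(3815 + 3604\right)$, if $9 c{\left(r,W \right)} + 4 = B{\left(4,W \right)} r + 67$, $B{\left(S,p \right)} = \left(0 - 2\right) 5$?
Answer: $\frac{1175951918712}{32621} \approx 3.6049 \cdot 10^{7}$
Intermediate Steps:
$B{\left(S,p \right)} = -10$ ($B{\left(S,p \right)} = \left(-2\right) 5 = -10$)
$c{\left(r,W \right)} = 7 - \frac{10 r}{9}$ ($c{\left(r,W \right)} = - \frac{4}{9} + \frac{- 10 r + 67}{9} = - \frac{4}{9} + \frac{67 - 10 r}{9} = - \frac{4}{9} - \left(- \frac{67}{9} + \frac{10 r}{9}\right) = 7 - \frac{10 r}{9}$)
$\left(\frac{1}{c{\left(-41,31 \right)} + 3572} + 4859\right) \left(3815 + 3604\right) = \left(\frac{1}{\left(7 - - \frac{410}{9}\right) + 3572} + 4859\right) \left(3815 + 3604\right) = \left(\frac{1}{\left(7 + \frac{410}{9}\right) + 3572} + 4859\right) 7419 = \left(\frac{1}{\frac{473}{9} + 3572} + 4859\right) 7419 = \left(\frac{1}{\frac{32621}{9}} + 4859\right) 7419 = \left(\frac{9}{32621} + 4859\right) 7419 = \frac{158505448}{32621} \cdot 7419 = \frac{1175951918712}{32621}$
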